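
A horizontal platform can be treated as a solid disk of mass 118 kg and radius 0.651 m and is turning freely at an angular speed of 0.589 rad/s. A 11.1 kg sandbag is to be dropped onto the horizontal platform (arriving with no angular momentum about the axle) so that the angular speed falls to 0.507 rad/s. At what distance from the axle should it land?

The added mass arrives with no angular momentum about the axle, and any external torque about the axle is negligible, so the system's angular momentum is conserved.
I_p = ½(118)(0.651)² = 25.00 kg·m².
I_p ω_i = (I_p + m r²) ω_f ⇒ m r² = I_p(ω_i/ω_f − 1) = 25.00(0.589/0.507 − 1) = 4.044 kg·m².
r = √(4.044/11.1) = 0.6036 m.

r ≈ 0.604 m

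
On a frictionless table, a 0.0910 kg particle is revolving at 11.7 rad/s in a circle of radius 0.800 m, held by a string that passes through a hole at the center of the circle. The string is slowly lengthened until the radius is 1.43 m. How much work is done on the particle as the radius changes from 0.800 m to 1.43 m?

The constraining force is radial, so m r² ω about the center is conserved.
ω₂ = ω₁ (r₁/r₂)² = (11.7)(0.800/1.43)² = 3.662 rad/s.
W = ΔKE = ½m(v₂² − v₁²) = -2.739 J.

W ≈ -2.74 J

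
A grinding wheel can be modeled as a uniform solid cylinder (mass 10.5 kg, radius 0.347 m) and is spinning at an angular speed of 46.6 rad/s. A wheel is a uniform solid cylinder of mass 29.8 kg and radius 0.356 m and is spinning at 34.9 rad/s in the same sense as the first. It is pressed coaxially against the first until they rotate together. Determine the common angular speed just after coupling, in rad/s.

No external torque acts about the common axis, so total angular momentum is conserved.
Moments of inertia: I_A = ½(10.5)(0.347)² = 0.6321 kg·m²; I_B = ½(29.8)(0.356)² = 1.888 kg·m².
Taking A's sense as positive: L = (0.6321)(46.6) + (1.888)(34.9) = 95.36 kg·m²·rad/s.
Combined I = 0.6321 + 1.888 = 2.521 kg·m².
ω_f = L / I = 95.36 / 2.521 = 37.83 rad/s.

|ω_f| ≈ 37.8 rad/s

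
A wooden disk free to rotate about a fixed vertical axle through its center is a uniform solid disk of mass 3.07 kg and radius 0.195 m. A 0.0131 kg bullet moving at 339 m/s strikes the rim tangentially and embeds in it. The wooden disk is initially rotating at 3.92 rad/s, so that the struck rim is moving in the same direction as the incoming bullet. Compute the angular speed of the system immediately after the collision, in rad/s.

About the axle the impulsive forces during the collision are internal, so angular momentum about that axis is conserved.
I_p = ½(3.07)(0.195)² = 0.05837 kg·m². Taking the sense of the bullet's angular momentum as positive, L_{bullet} = m v R = (0.0131)(339)(0.195) = 0.8660 kg·m²/s.
L_i = +I_p ω_p + m v R = +(0.05837)(3.92) + 0.8660 = 1.095 kg·m²/s.
After sticking, I_f = I_p + m R² = 0.05837 + (0.0131)(0.195)² = 0.05887 kg·m².
ω_f = L_i / I_f = 1.095 / 0.05887 = 18.60 rad/s.

|ω_f| ≈ 18.6 rad/s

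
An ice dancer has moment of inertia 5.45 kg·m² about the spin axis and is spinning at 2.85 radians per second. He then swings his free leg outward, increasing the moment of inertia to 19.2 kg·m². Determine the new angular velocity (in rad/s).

No external torque acts about the spin axis, so angular momentum is conserved.
ω₂ = I₁ω₁ / I₂ = (5.450)(2.85 rad/s) / (19.20) = 0.8090 rad/s.

ω₂ ≈ 0.809 rad/s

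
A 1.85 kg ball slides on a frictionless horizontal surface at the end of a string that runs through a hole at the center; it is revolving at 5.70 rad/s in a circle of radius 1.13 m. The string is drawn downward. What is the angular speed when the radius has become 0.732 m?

No torque about the axis ⇒ m r₁² ω₁ = m r₂² ω₂.
ω₂ = ω₁ (r₁/r₂)² = (5.70)(1.13/0.732)² = 13.58 rad/s.

ω₂ ≈ 13.6 rad/s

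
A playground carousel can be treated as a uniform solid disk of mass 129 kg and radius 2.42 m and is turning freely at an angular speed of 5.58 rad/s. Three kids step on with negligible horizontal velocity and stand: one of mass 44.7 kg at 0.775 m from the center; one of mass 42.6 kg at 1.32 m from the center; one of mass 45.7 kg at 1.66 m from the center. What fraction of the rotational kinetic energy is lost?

No external torque acts about the center; L_before = L_after.
I_p = ½(129)(2.42)² = 377.7 kg·m².
Added inertia Σmr² = (44.7)(0.775)² + (42.6)(1.32)² + (45.7)(1.66)² = 227.0 kg·m²; I_f = 377.7 + 227.0 = 604.7 kg·m².
ω_f = I_p ω_i / I_f = (377.7)(5.58) / 604.7 = 3.485 rad/s.
KE_i = ½(377.7)(5.580 rad/s)² = 5881 J; KE_f = ½(604.7)(3.485)² = 3673 J.
Fraction lost = 0.3754.

fraction ≈ 0.375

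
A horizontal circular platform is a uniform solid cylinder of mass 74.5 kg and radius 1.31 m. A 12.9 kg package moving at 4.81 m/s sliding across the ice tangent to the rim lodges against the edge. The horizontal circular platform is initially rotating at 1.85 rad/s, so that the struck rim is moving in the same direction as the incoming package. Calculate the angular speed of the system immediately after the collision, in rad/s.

The axle reaction passes through the central axle and exerts no torque about it; angular momentum about the central axle is conserved through the impact.
I_p = ½(74.5)(1.31)² = 63.92 kg·m². Taking the sense of the package's angular momentum as positive, L_{package} = m v R = (12.9)(4.81)(1.31) = 81.28 kg·m²/s.
L_i = +I_p ω_p + m v R = +(63.92)(1.85) + 81.28 = 199.5 kg·m²/s.
After sticking, I_f = I_p + m R² = 63.92 + (12.9)(1.31)² = 86.06 kg·m².
ω_f = L_i / I_f = 199.5 / 86.06 = 2.319 rad/s.

|ω_f| ≈ 2.32 rad/s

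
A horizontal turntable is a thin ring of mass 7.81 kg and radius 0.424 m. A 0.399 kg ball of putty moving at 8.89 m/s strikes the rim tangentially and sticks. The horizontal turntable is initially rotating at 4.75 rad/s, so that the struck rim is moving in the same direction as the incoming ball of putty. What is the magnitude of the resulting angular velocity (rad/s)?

|ω_f| ≈ 5.54 rad/s

The axle reaction passes through the axle and exerts no torque about it; angular momentum about the axle is conserved through the impact.
I_p = (7.81)(0.424)² = 1.404 kg·m². Taking the sense of the ball of putty's angular momentum as positive, L_{ball} = m v R = (0.399)(8.89)(0.424) = 1.504 kg·m²/s.
L_i = +I_p ω_p + m v R = +(1.404)(4.75) + 1.504 = 8.173 kg·m²/s.
After sticking, I_f = I_p + m R² = 1.404 + (0.399)(0.424)² = 1.476 kg·m².
ω_f = L_i / I_f = 8.173 / 1.476 = 5.538 rad/s.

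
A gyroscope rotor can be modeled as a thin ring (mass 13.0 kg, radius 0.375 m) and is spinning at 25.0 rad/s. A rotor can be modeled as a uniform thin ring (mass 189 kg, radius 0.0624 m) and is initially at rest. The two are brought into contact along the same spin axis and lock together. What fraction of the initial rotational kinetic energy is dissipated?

No external torque acts about the common axis, so total angular momentum is conserved.
Moments of inertia: I_A = (13.0)(0.375)² = 1.828 kg·m²; I_B = (189)(0.0624)² = 0.7359 kg·m².
Taking A's sense as positive: L = (1.828)(25.0) = 45.70 kg·m²·rad/s.
Combined I = 1.828 + 0.7359 = 2.564 kg·m².
ω_f = L / I = 45.70 / 2.564 = 17.82 rad/s.
KE_i = ½ΣIω² = 571.3 J; KE_f = ½(2.564)(17.82)² = 407.3 J.
Fraction dissipated = (KE_i − KE_f)/KE_i = 0.2870.

fraction ≈ 0.287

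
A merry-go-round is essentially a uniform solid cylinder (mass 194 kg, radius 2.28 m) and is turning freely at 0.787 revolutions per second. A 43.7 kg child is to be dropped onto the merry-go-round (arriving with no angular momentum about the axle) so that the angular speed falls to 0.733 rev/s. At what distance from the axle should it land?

No external torque acts about the axle; L_before = L_after.
I_p = ½(194)(2.28)² = 504.2 kg·m².
I_p ω_i = (I_p + m r²) ω_f ⇒ m r² = I_p(ω_i/ω_f − 1) = 504.2(0.787/0.733 − 1) = 37.15 kg·m².
r = √(37.15/43.7) = 0.9220 m.

r ≈ 0.922 m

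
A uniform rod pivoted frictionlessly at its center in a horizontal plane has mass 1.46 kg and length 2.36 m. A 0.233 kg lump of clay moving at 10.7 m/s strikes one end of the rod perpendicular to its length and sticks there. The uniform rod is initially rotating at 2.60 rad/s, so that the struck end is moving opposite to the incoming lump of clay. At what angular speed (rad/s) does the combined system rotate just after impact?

|ω_f| ≈ 1.18 rad/s

About the pivot the impulsive forces during the collision are internal, so angular momentum about that axis is conserved.
I_p = (1/12)(1.46)(2.36)² = 0.6776 kg·m². Taking the sense of the lump of clay's angular momentum as positive, L_{lump} = m v R = (0.233)(10.7)(2.36/2) = 2.942 kg·m²/s.
L_i = −I_p ω_p + m v R = −(0.6776)(2.60) + 2.942 = 1.180 kg·m²/s.
After sticking, I_f = I_p + m R² = 0.6776 + (0.233)(2.36/2)² = 1.002 kg·m².
ω_f = L_i / I_f = 1.180 / 1.002 = 1.178 rad/s.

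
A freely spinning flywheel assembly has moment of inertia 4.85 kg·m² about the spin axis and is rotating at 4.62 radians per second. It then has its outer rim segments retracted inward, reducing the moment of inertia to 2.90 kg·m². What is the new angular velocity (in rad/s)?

No external torque acts about the spin axis, so angular momentum is conserved.
ω₂ = I₁ω₁ / I₂ = (4.850)(4.62 rad/s) / (2.900) = 7.727 rad/s.

ω₂ ≈ 7.73 rad/s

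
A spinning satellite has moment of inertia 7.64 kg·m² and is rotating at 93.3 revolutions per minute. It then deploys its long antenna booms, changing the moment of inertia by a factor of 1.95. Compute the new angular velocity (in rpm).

No external torque acts about the spin axis, so angular momentum is conserved.
I₂ = 1.95 × 7.64 = 14.90 kg·m².
ω₂ = I₁ω₁ / I₂ = (7.640)(93.3 rpm) / (14.90) = 47.85 rpm.

ω₂ ≈ 47.8 rpm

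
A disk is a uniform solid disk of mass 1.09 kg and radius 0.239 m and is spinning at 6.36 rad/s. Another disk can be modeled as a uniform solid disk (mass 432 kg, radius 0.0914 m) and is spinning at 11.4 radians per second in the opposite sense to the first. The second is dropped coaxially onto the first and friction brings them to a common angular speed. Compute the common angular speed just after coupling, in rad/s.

|ω_f| ≈ 11.1 rad/s

No external torque acts about the common axis, so total angular momentum is conserved.
Moments of inertia: I_A = ½(1.09)(0.239)² = 0.03113 kg·m²; I_B = ½(432)(0.0914)² = 1.804 kg·m².
Taking A's sense as positive: L = (0.03113)(6.36) − (1.804)(11.4) = -20.37 kg·m²·rad/s.
Combined I = 0.03113 + 1.804 = 1.836 kg·m².
ω_f = L / I = -20.37 / 1.836 = -11.10 rad/s.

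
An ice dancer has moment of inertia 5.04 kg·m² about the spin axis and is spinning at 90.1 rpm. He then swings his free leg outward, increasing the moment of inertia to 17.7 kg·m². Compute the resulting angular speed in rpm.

ω₂ ≈ 25.7 rpm

No external torque acts about the spin axis, so angular momentum is conserved.
ω₂ = I₁ω₁ / I₂ = (5.040)(90.1 rpm) / (17.70) = 25.66 rpm.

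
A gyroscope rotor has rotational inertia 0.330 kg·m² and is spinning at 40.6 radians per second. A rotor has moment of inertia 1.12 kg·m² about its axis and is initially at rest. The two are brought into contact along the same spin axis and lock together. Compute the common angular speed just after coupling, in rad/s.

|ω_f| ≈ 9.24 rad/s

No external torque acts about the common axis, so total angular momentum is conserved.
Taking A's sense as positive: L = (0.3300)(40.6) = 13.40 kg·m²·rad/s.
Combined I = 0.3300 + 1.120 = 1.450 kg·m².
ω_f = L / I = 13.40 / 1.450 = 9.240 rad/s.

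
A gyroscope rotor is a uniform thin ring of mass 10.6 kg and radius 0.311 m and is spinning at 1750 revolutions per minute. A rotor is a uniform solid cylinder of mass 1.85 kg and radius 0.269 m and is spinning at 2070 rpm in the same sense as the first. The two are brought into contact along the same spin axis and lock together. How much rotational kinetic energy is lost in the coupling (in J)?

No external torque acts about the common axis, so total angular momentum is conserved.
Moments of inertia: I_A = (10.6)(0.311)² = 1.025 kg·m²; I_B = ½(1.85)(0.269)² = 0.06693 kg·m².
Taking A's sense as positive: L = (1.025)(1750) + (0.06693)(2070) = 1933 kg·m²·rpm.
Combined I = 1.025 + 0.06693 = 1.092 kg·m².
ω_f = L / I = 1933 / 1.092 = 1770 rpm.
KE_i = ½ΣIω² = 18790 J; KE_f = ½(1.092)(185.3)² = 18750 J.

ΔKE lost ≈ 35.3 J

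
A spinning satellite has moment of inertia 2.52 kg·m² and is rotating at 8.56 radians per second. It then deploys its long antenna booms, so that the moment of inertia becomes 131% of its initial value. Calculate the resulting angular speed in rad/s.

With no external torque about the axis, L is conserved: I₁ω₁ = I₂ω₂.
I₂ = 1.31 × 2.52 = 3.301 kg·m².
ω₂ = I₁ω₁ / I₂ = (2.520)(8.56 rad/s) / (3.301) = 6.534 rad/s.

ω₂ ≈ 6.53 rad/s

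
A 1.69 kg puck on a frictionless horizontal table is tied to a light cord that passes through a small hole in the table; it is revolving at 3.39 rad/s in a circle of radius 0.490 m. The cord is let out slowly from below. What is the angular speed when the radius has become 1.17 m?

The constraining force is radial, so m r² ω about the center is conserved.
ω₂ = ω₁ (r₁/r₂)² = (3.39)(0.490/1.17)² = 0.5946 rad/s.

ω₂ ≈ 0.595 rad/s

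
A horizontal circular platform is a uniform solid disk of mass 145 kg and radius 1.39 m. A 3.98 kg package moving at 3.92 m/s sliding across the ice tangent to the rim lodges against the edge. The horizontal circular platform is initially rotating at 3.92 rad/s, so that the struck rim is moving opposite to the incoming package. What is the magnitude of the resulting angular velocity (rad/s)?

The axle reaction passes through the central axle and exerts no torque about it; angular momentum about the central axle is conserved through the impact.
I_p = ½(145)(1.39)² = 140.1 kg·m². Taking the sense of the package's angular momentum as positive, L_{package} = m v R = (3.98)(3.92)(1.39) = 21.69 kg·m²/s.
L_i = −I_p ω_p + m v R = −(140.1)(3.92) + 21.69 = -527.4 kg·m²/s.
After sticking, I_f = I_p + m R² = 140.1 + (3.98)(1.39)² = 147.8 kg·m².
ω_f = L_i / I_f = -527.4 / 147.8 = -3.569 rad/s.

|ω_f| ≈ 3.57 rad/s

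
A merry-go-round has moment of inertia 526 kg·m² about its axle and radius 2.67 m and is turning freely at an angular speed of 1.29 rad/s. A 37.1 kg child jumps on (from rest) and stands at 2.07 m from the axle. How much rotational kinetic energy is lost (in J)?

No external torque acts about the axle; L_before = L_after.
Added inertia Σmr² = (37.1)(2.07)² = 159.0 kg·m²; I_f = 526.0 + 159.0 = 685.0 kg·m².
ω_f = I_p ω_i / I_f = (526.0)(1.29) / 685.0 = 0.9906 rad/s.
KE_i = ½(526.0)(1.290 rad/s)² = 437.7 J; KE_f = ½(685.0)(0.9906)² = 336.1 J.

energy lost ≈ 102 J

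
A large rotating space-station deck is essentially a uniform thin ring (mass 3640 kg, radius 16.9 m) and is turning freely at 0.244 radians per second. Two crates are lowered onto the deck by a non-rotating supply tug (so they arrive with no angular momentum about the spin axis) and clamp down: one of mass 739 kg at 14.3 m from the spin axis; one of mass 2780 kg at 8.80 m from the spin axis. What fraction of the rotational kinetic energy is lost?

The added mass arrives with no angular momentum about the spin axis, and any external torque about the spin axis is negligible, so the system's angular momentum is conserved.
I_p = (3640)(16.9)² = 1.040e+06 kg·m².
Added inertia Σmr² = (739)(14.3)² + (2780)(8.80)² = 3.664e+05 kg·m²; I_f = 1.040e+06 + 3.664e+05 = 1.406e+06 kg·m².
ω_f = I_p ω_i / I_f = (1.040e+06)(0.244) / 1.406e+06 = 0.1804 rad/s.
KE_i = ½(1.040e+06)(0.2440 rad/s)² = 30950 J; KE_f = ½(1.406e+06)(0.1804)² = 22880 J.
Fraction lost = 0.2606.

fraction ≈ 0.261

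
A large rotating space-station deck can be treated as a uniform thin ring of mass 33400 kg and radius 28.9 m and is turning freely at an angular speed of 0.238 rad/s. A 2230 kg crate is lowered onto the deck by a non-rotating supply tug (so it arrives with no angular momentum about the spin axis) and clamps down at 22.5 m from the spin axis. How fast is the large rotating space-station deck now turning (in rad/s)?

The added mass arrives with no angular momentum about the spin axis, and any external torque about the spin axis is negligible, so the system's angular momentum is conserved.
I_p = (33400)(28.9)² = 2.790e+07 kg·m².
Added inertia Σmr² = (2230)(22.5)² = 1.129e+06 kg·m²; I_f = 2.790e+07 + 1.129e+06 = 2.902e+07 kg·m².
ω_f = I_p ω_i / I_f = (2.790e+07)(0.238) / 2.902e+07 = 0.2287 rad/s.

ω_f ≈ 0.229 rad/s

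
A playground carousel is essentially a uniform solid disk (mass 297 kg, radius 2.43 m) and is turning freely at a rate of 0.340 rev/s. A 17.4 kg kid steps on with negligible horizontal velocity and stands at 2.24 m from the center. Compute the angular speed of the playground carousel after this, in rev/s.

The added mass arrives with no angular momentum about the center, and any external torque about the center is negligible, so the system's angular momentum is conserved.
I_p = ½(297)(2.43)² = 876.9 kg·m².
Added inertia Σmr² = (17.4)(2.24)² = 87.31 kg·m²; I_f = 876.9 + 87.31 = 964.2 kg·m².
ω_f = I_p ω_i / I_f = (876.9)(0.340) / 964.2 = 0.3092 rev/s.

ω_f ≈ 0.309 rev/s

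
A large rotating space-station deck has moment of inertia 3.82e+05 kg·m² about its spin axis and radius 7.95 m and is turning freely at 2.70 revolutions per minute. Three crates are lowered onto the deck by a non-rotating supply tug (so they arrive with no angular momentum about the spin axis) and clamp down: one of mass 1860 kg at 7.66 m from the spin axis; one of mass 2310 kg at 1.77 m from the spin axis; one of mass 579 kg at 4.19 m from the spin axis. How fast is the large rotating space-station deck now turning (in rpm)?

ω_f ≈ 2.03 rpm

The added mass arrives with no angular momentum about the spin axis, and any external torque about the spin axis is negligible, so the system's angular momentum is conserved.
Added inertia Σmr² = (1860)(7.66)² + (2310)(1.77)² + (579)(4.19)² = 1.265e+05 kg·m²; I_f = 3.820e+05 + 1.265e+05 = 5.085e+05 kg·m².
ω_f = I_p ω_i / I_f = (3.820e+05)(2.70) / 5.085e+05 = 2.028 rpm.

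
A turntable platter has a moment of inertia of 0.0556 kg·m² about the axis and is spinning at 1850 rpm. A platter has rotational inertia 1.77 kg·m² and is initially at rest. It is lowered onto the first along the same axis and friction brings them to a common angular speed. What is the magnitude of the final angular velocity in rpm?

No external torque acts about the common axis, so total angular momentum is conserved.
Taking A's sense as positive: L = (0.05560)(1850) = 102.9 kg·m²·rpm.
Combined I = 0.05560 + 1.770 = 1.826 kg·m².
ω_f = L / I = 102.9 / 1.826 = 56.34 rpm.

|ω_f| ≈ 56.3 rpm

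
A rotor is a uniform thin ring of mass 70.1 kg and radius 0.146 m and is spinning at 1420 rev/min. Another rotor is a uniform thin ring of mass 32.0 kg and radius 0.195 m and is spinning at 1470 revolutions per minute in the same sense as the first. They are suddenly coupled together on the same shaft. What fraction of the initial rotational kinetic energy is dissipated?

No external torque acts about the common axis, so total angular momentum is conserved.
Moments of inertia: I_A = (70.1)(0.146)² = 1.494 kg·m²; I_B = (32.0)(0.195)² = 1.217 kg·m².
Taking A's sense as positive: L = (1.494)(1420) + (1.217)(1470) = 3911 kg·m²·rpm.
Combined I = 1.494 + 1.217 = 2.711 kg·m².
ω_f = L / I = 3911 / 2.711 = 1442 rpm.
KE_i = ½ΣIω² = 30940 J; KE_f = ½(2.711)(151.1)² = 30930 J.
Fraction dissipated = (KE_i − KE_f)/KE_i = 0.0002972.

fraction ≈ 0.000297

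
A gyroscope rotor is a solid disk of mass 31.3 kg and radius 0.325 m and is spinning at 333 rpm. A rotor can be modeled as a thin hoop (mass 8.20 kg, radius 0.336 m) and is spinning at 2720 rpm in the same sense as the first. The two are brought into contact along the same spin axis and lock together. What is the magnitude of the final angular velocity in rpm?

No external torque acts about the common axis, so total angular momentum is conserved.
Moments of inertia: I_A = ½(31.3)(0.325)² = 1.653 kg·m²; I_B = (8.20)(0.336)² = 0.9257 kg·m².
Taking A's sense as positive: L = (1.653)(333) + (0.9257)(2720) = 3068 kg·m²·rpm.
Combined I = 1.653 + 0.9257 = 2.579 kg·m².
ω_f = L / I = 3068 / 2.579 = 1190 rpm.

|ω_f| ≈ 1190 rpm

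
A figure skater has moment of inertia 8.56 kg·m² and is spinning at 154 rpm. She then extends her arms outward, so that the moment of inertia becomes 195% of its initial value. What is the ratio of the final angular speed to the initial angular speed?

No external torque acts about the spin axis, so angular momentum is conserved.
I₂ = 1.95 × 8.56 = 16.69 kg·m².
ω₂/ω₁ = I₁/I₂ = 8.560 / 16.69 = 0.5128.

ω₂/ω₁ ≈ 0.513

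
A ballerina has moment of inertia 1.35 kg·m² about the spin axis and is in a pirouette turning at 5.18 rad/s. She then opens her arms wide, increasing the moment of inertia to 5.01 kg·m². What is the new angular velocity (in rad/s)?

ω₂ ≈ 1.40 rad/s

No external torque acts about the spin axis, so angular momentum is conserved.
ω₂ = I₁ω₁ / I₂ = (1.350)(5.18 rad/s) / (5.010) = 1.396 rad/s.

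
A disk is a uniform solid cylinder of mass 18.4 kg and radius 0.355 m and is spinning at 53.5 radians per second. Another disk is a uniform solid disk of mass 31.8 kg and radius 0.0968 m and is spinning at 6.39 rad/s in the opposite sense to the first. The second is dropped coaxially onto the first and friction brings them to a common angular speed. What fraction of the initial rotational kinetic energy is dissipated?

No external torque acts about the common axis, so total angular momentum is conserved.
Moments of inertia: I_A = ½(18.4)(0.355)² = 1.159 kg·m²; I_B = ½(31.8)(0.0968)² = 0.1490 kg·m².
Taking A's sense as positive: L = (1.159)(53.5) − (0.1490)(6.39) = 61.08 kg·m²·rad/s.
Combined I = 1.159 + 0.1490 = 1.308 kg·m².
ω_f = L / I = 61.08 / 1.308 = 46.68 rad/s.
KE_i = ½ΣIω² = 1662 J; KE_f = ½(1.308)(46.68)² = 1426 J.
Fraction dissipated = (KE_i − KE_f)/KE_i = 0.1424.

fraction ≈ 0.142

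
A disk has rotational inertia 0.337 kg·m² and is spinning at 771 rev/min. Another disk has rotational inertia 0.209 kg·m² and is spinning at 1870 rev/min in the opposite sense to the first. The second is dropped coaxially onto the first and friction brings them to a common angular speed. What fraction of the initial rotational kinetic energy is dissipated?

The coupling torques are internal; angular momentum about the shared axis is conserved.
Taking A's sense as positive: L = (0.3370)(771) − (0.2090)(1870) = -131.0 kg·m²·rpm.
Combined I = 0.3370 + 0.2090 = 0.5460 kg·m².
ω_f = L / I = -131.0 / 0.5460 = -239.9 rpm.
KE_i = ½ΣIω² = 5106 J; KE_f = ½(0.5460)(25.13)² = 172.3 J.
Fraction dissipated = (KE_i − KE_f)/KE_i = 0.9662.

fraction ≈ 0.966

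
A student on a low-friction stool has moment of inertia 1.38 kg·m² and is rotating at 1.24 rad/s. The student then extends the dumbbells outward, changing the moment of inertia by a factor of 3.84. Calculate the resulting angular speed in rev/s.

Angular momentum about the spin axis is conserved since the torque about it is zero.
I₂ = 3.84 × 1.38 = 5.299 kg·m².
ω₂ = I₁ω₁ / I₂ = (1.380)(1.24 rad/s) / (5.299) = 0.3229 rad/s = 0.05139 rev/s.

ω₂ ≈ 0.0514 rev/s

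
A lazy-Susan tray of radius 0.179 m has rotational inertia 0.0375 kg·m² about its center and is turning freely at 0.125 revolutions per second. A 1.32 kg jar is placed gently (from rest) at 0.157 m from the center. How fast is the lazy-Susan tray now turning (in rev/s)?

ω_f ≈ 0.0669 rev/s

The added mass arrives with no angular momentum about the center, and any external torque about the center is negligible, so the system's angular momentum is conserved.
Added inertia Σmr² = (1.32)(0.157)² = 0.03254 kg·m²; I_f = 0.03750 + 0.03254 = 0.07004 kg·m².
ω_f = I_p ω_i / I_f = (0.03750)(0.125) / 0.07004 = 0.06693 rev/s.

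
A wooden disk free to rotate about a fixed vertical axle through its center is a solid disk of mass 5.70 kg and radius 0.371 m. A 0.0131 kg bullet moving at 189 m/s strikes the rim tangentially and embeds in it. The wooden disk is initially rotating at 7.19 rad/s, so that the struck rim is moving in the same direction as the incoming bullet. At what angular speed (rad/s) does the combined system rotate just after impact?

|ω_f| ≈ 9.49 rad/s

The axle reaction passes through the axle and exerts no torque about it; angular momentum about the axle is conserved through the impact.
I_p = ½(5.70)(0.371)² = 0.3923 kg·m². Taking the sense of the bullet's angular momentum as positive, L_{bullet} = m v R = (0.0131)(189)(0.371) = 0.9186 kg·m²/s.
L_i = +I_p ω_p + m v R = +(0.3923)(7.19) + 0.9186 = 3.739 kg·m²/s.
After sticking, I_f = I_p + m R² = 0.3923 + (0.0131)(0.371)² = 0.3941 kg·m².
ω_f = L_i / I_f = 3.739 / 0.3941 = 9.488 rad/s.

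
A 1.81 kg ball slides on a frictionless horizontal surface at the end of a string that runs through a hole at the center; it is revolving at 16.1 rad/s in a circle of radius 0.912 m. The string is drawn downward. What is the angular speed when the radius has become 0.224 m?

No torque about the axis ⇒ m r₁² ω₁ = m r₂² ω₂.
ω₂ = ω₁ (r₁/r₂)² = (16.1)(0.912/0.224)² = 266.9 rad/s.

ω₂ ≈ 267 rad/s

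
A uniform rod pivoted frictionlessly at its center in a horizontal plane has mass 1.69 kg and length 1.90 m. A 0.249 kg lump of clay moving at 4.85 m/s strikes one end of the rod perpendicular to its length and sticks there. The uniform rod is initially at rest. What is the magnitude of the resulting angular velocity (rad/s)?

The axle reaction passes through the pivot and exerts no torque about it; angular momentum about the pivot is conserved through the impact.
I_p = (1/12)(1.69)(1.90)² = 0.5084 kg·m². Taking the sense of the lump of clay's angular momentum as positive, L_{lump} = m v R = (0.249)(4.85)(1.90/2) = 1.147 kg·m²/s.
L_i = 0 + 1.147 = 1.147 kg·m²/s.
After sticking, I_f = I_p + m R² = 0.5084 + (0.249)(1.90/2)² = 0.7331 kg·m².
ω_f = L_i / I_f = 1.147 / 0.7331 = 1.565 rad/s.

|ω_f| ≈ 1.56 rad/s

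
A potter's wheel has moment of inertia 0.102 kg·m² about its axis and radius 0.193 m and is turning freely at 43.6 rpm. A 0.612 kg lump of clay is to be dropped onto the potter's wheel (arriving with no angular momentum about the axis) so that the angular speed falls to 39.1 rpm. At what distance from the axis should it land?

r ≈ 0.138 m

The added mass arrives with no angular momentum about the axis, and any external torque about the axis is negligible, so the system's angular momentum is conserved.
I_p ω_i = (I_p + m r²) ω_f ⇒ m r² = I_p(ω_i/ω_f − 1) = 0.1020(43.6/39.1 − 1) = 0.01174 kg·m².
r = √(0.01174/0.612) = 0.1385 m.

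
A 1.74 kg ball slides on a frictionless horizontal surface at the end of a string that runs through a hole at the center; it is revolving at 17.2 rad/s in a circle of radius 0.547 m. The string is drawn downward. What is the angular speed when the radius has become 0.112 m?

ω₂ ≈ 410 rad/s

No torque about the axis ⇒ m r₁² ω₁ = m r₂² ω₂.
ω₂ = ω₁ (r₁/r₂)² = (17.2)(0.547/0.112)² = 410.3 rad/s.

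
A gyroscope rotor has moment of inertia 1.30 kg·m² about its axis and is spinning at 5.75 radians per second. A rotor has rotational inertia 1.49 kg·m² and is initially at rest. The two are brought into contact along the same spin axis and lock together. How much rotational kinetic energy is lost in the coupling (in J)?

The coupling torques are internal; angular momentum about the shared axis is conserved.
Taking A's sense as positive: L = (1.300)(5.75) = 7.475 kg·m²·rad/s.
Combined I = 1.300 + 1.490 = 2.790 kg·m².
ω_f = L / I = 7.475 / 2.790 = 2.679 rad/s.
KE_i = ½ΣIω² = 21.49 J; KE_f = ½(2.790)(2.679)² = 10.01 J.

ΔKE lost ≈ 11.5 J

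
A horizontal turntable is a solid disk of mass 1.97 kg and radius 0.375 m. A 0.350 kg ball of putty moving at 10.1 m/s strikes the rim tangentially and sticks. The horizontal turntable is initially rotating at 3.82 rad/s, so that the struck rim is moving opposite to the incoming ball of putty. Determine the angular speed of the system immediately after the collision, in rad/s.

The axle reaction passes through the axle and exerts no torque about it; angular momentum about the axle is conserved through the impact.
I_p = ½(1.97)(0.375)² = 0.1385 kg·m². Taking the sense of the ball of putty's angular momentum as positive, L_{ball} = m v R = (0.350)(10.1)(0.375) = 1.326 kg·m²/s.
L_i = −I_p ω_p + m v R = −(0.1385)(3.82) + 1.326 = 0.7965 kg·m²/s.
After sticking, I_f = I_p + m R² = 0.1385 + (0.350)(0.375)² = 0.1877 kg·m².
ω_f = L_i / I_f = 0.7965 / 0.1877 = 4.243 rad/s.

|ω_f| ≈ 4.24 rad/s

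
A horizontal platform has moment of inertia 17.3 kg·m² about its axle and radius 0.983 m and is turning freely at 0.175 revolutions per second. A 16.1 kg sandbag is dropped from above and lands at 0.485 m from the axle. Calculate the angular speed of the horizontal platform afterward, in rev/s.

No external torque acts about the axle; L_before = L_after.
Added inertia Σmr² = (16.1)(0.485)² = 3.787 kg·m²; I_f = 17.30 + 3.787 = 21.09 kg·m².
ω_f = I_p ω_i / I_f = (17.30)(0.175) / 21.09 = 0.1436 rev/s.

ω_f ≈ 0.144 rev/s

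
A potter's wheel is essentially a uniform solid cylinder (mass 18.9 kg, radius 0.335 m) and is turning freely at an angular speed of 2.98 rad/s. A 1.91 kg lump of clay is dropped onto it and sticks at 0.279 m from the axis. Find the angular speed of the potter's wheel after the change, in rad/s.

The added mass arrives with no angular momentum about the axis, and any external torque about the axis is negligible, so the system's angular momentum is conserved.
I_p = ½(18.9)(0.335)² = 1.061 kg·m².
Added inertia Σmr² = (1.91)(0.279)² = 0.1487 kg·m²; I_f = 1.061 + 0.1487 = 1.209 kg·m².
ω_f = I_p ω_i / I_f = (1.061)(2.98) / 1.209 = 2.614 rad/s.

ω_f ≈ 2.61 rad/s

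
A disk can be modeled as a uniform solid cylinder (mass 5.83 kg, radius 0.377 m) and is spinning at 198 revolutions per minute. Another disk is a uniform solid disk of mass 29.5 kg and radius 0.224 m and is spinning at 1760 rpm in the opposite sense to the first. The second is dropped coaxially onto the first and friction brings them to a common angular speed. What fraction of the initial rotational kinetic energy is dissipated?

fraction ≈ 0.441

No external torque acts about the common axis, so total angular momentum is conserved.
Moments of inertia: I_A = ½(5.83)(0.377)² = 0.4143 kg·m²; I_B = ½(29.5)(0.224)² = 0.7401 kg·m².
Taking A's sense as positive: L = (0.4143)(198) − (0.7401)(1760) = -1221 kg·m²·rpm.
Combined I = 0.4143 + 0.7401 = 1.154 kg·m².
ω_f = L / I = -1221 / 1.154 = -1057 rpm.
KE_i = ½ΣIω² = 12660 J; KE_f = ½(1.154)(110.7)² = 7076 J.
Fraction dissipated = (KE_i − KE_f)/KE_i = 0.4411.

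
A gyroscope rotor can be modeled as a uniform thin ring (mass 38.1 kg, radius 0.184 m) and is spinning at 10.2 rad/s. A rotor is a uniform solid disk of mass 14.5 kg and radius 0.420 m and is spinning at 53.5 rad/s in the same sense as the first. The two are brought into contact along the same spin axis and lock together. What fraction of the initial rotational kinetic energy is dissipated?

fraction ≈ 0.317

No external torque acts about the common axis, so total angular momentum is conserved.
Moments of inertia: I_A = (38.1)(0.184)² = 1.290 kg·m²; I_B = ½(14.5)(0.420)² = 1.279 kg·m².
Taking A's sense as positive: L = (1.290)(10.2) + (1.279)(53.5) = 81.58 kg·m²·rad/s.
Combined I = 1.290 + 1.279 = 2.569 kg·m².
ω_f = L / I = 81.58 / 2.569 = 31.76 rad/s.
KE_i = ½ΣIω² = 1897 J; KE_f = ½(2.569)(31.76)² = 1295 J.
Fraction dissipated = (KE_i − KE_f)/KE_i = 0.3173.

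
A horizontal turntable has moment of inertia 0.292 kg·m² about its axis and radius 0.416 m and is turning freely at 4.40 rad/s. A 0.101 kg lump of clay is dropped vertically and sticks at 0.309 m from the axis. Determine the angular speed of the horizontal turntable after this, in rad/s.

ω_f ≈ 4.26 rad/s

No external torque acts about the axis; L_before = L_after.
Added inertia Σmr² = (0.101)(0.309)² = 0.009644 kg·m²; I_f = 0.2920 + 0.009644 = 0.3016 kg·m².
ω_f = I_p ω_i / I_f = (0.2920)(4.40) / 0.3016 = 4.259 rad/s.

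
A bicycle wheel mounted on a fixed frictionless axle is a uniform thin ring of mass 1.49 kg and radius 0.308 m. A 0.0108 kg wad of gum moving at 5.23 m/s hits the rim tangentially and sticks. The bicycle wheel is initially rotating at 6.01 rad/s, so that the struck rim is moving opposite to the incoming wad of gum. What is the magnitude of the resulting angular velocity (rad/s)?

|ω_f| ≈ 5.84 rad/s

The axle reaction passes through the axle and exerts no torque about it; angular momentum about the axle is conserved through the impact.
I_p = (1.49)(0.308)² = 0.1413 kg·m². Taking the sense of the wad of gum's angular momentum as positive, L_{wad} = m v R = (0.0108)(5.23)(0.308) = 0.01740 kg·m²/s.
L_i = −I_p ω_p + m v R = −(0.1413)(6.01) + 0.01740 = -0.8321 kg·m²/s.
After sticking, I_f = I_p + m R² = 0.1413 + (0.0108)(0.308)² = 0.1424 kg·m².
ω_f = L_i / I_f = -0.8321 / 0.1424 = -5.845 rad/s.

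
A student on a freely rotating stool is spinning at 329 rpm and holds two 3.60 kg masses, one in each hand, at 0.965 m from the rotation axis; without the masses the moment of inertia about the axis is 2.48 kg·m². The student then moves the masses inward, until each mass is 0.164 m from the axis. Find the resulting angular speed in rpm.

With no external torque about the axis, L is conserved: I₁ω₁ = I₂ω₂.
I₁ = 2.48 + 2(3.60)(0.965)² = 9.185 kg·m²; I₂ = 2.48 + 2(3.60)(0.164)² = 2.674 kg·m².
ω₂ = I₁ω₁ / I₂ = (9.185)(329 rpm) / (2.674) = 1130 rpm.

ω₂ ≈ 1130 rpm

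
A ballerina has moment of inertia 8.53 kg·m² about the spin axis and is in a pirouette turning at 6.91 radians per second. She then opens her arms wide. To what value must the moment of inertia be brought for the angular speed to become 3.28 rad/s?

I₂ ≈ 18.0 kg·m²

Angular momentum about the spin axis is conserved since the torque about it is zero.
I₂ = I₁ω₁ / ω₂ = (8.53)(6.91) / (3.28) = 17.97 kg·m².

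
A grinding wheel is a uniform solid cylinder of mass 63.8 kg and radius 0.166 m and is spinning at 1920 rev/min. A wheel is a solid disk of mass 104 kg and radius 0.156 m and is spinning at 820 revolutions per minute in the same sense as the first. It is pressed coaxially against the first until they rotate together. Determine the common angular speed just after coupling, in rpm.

No external torque acts about the common axis, so total angular momentum is conserved.
Moments of inertia: I_A = ½(63.8)(0.166)² = 0.8790 kg·m²; I_B = ½(104)(0.156)² = 1.265 kg·m².
Taking A's sense as positive: L = (0.8790)(1920) + (1.265)(820) = 2725 kg·m²·rpm.
Combined I = 0.8790 + 1.265 = 2.145 kg·m².
ω_f = L / I = 2725 / 2.145 = 1271 rpm.

|ω_f| ≈ 1270 rpm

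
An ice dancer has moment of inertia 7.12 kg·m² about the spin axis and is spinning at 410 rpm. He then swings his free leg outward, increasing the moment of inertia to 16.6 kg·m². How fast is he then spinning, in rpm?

No external torque acts about the spin axis, so angular momentum is conserved.
ω₂ = I₁ω₁ / I₂ = (7.120)(410 rpm) / (16.60) = 175.9 rpm.

ω₂ ≈ 176 rpm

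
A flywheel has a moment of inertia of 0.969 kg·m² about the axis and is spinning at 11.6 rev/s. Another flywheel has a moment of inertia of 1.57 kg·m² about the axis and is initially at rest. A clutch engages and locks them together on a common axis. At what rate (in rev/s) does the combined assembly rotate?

|ω_f| ≈ 4.43 rev/s

The coupling torques are internal; angular momentum about the shared axis is conserved.
Taking A's sense as positive: L = (0.9690)(11.6) = 11.24 kg·m²·rev/s.
Combined I = 0.9690 + 1.570 = 2.539 kg·m².
ω_f = L / I = 11.24 / 2.539 = 4.427 rev/s.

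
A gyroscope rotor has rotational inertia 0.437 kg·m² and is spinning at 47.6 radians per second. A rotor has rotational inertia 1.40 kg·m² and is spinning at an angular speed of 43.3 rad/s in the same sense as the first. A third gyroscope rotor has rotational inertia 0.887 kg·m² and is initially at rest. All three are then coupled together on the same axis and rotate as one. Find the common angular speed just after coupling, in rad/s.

No external torque acts about the common axis, so total angular momentum is conserved.
Taking A's sense as positive: L = (0.4370)(47.6) + (1.400)(43.3) = 81.42 kg·m²·rad/s.
Combined I = 0.4370 + 1.400 + 0.8870 = 2.724 kg·m².
ω_f = L / I = 81.42 / 2.724 = 29.89 rad/s.

|ω_f| ≈ 29.9 rad/s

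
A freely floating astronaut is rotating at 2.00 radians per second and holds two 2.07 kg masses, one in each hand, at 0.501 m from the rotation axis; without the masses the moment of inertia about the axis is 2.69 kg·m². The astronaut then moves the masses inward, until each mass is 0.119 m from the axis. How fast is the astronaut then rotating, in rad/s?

ω₂ ≈ 2.71 rad/s

Angular momentum about the spin axis is conserved since the torque about it is zero.
I₁ = 2.69 + 2(2.07)(0.501)² = 3.729 kg·m²; I₂ = 2.69 + 2(2.07)(0.119)² = 2.749 kg·m².
ω₂ = I₁ω₁ / I₂ = (3.729)(2.00 rad/s) / (2.749) = 2.713 rad/s.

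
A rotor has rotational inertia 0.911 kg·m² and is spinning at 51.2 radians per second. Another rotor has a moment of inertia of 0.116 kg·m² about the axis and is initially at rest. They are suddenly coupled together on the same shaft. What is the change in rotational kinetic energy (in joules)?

No external torque acts about the common axis, so total angular momentum is conserved.
Taking A's sense as positive: L = (0.9110)(51.2) = 46.64 kg·m²·rad/s.
Combined I = 0.9110 + 0.1160 = 1.027 kg·m².
ω_f = L / I = 46.64 / 1.027 = 45.42 rad/s.
KE_i = ½ΣIω² = 1194 J; KE_f = ½(1.027)(45.42)² = 1059 J.

ΔKE ≈ -135 J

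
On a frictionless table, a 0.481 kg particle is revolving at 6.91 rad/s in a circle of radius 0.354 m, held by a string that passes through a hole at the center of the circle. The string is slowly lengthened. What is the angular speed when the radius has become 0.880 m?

ω₂ ≈ 1.12 rad/s

The constraining force is radial, so m r² ω about the center is conserved.
ω₂ = ω₁ (r₁/r₂)² = (6.91)(0.354/0.880)² = 1.118 rad/s.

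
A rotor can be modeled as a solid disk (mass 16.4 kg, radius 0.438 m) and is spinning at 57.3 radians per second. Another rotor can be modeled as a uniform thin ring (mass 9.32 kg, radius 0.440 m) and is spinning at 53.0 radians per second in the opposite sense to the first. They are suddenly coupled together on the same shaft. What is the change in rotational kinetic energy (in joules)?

ΔKE ≈ -5110 J

No external torque acts about the common axis, so total angular momentum is conserved.
Moments of inertia: I_A = ½(16.4)(0.438)² = 1.573 kg·m²; I_B = (9.32)(0.440)² = 1.804 kg·m².
Taking A's sense as positive: L = (1.573)(57.3) − (1.804)(53.0) = -5.491 kg·m²·rad/s.
Combined I = 1.573 + 1.804 = 3.377 kg·m².
ω_f = L / I = -5.491 / 3.377 = -1.626 rad/s.
KE_i = ½ΣIω² = 5117 J; KE_f = ½(3.377)(1.626)² = 4.463 J.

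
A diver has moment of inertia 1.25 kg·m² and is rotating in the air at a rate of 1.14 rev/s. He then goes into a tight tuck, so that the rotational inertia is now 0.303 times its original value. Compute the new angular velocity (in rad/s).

Angular momentum about the spin axis is conserved since the torque about it is zero.
I₂ = 0.303 × 1.25 = 0.3787 kg·m².
ω₂ = I₁ω₁ / I₂ = (1.250)(1.14 rev/s) / (0.3787) = 3.762 rev/s = 23.64 rad/s.

ω₂ ≈ 23.6 rad/s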